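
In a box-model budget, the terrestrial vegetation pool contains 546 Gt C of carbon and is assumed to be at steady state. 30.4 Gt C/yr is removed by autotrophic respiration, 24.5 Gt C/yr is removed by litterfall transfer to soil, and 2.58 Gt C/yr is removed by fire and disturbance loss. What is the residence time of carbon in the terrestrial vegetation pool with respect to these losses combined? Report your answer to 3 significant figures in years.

9.50 yr

Total removal = 30.40 + 24.50 + 2.580 = 57.480 Gt C/yr.
τ = M / ΣF_out = 546 / 57.480 = 9.499 yr.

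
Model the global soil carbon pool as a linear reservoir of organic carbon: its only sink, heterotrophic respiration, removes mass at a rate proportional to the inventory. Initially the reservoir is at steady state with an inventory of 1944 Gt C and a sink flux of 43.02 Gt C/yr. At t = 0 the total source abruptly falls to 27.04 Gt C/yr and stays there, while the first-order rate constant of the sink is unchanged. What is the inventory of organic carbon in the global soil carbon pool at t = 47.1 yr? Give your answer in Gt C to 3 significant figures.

Residence time τ = M₀/F₀ = 45.19 yr. The eventual steady state is M_∞ = M₀·(F₁/F₀) = 1944 × 27.04/43.02 = 1221.9 Gt C.
The anomaly ΔM(t) = M(t) − M_∞ decays as ΔM₀·e^(−t/τ) with ΔM₀ = 1944 − 1221.9 = 722.1 Gt C.
At t = 47.1 yr, e^(−t/τ) = e^(−1.042) = 0.3526, so ΔM = 254.6 Gt C and M = 1221.9 + 254.6 = 1476.5 Gt C.

1480 Gt C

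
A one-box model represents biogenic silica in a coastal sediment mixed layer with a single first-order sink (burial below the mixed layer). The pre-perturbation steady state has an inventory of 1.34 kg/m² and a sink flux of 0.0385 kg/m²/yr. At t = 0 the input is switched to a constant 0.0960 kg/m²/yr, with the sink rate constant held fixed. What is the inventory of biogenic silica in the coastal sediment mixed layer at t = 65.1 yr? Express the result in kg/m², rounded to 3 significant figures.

The sink rate constant is k = F₀/M₀ = 0.0385/1.34 = 0.02873 yr⁻¹.
Solving dM/dt = F₁ − kM with M(0) = M₀ gives M(t) = F₁/k + (M₀ − F₁/k)·e^(−kt).
F₁/k = 0.0960/0.02873 = 3.3413 kg/m²; kt = 0.02873 × 65.1 = 1.870, e^(−kt) = 0.1541.
M(65.1) = 3.3413 + (1.34 − 3.3413) × 0.1541 = 3.3413 − 0.3083 = 3.0330 kg/m².

3.03 kg/m²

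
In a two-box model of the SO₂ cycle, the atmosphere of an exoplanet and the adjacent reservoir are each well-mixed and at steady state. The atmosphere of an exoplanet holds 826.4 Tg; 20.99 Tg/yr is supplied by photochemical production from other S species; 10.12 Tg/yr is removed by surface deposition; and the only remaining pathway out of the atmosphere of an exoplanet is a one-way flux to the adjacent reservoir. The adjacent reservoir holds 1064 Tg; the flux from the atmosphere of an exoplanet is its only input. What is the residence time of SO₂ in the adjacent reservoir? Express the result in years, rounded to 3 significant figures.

97.9 yr

Balance the atmosphere of an exoplanet: ΣF_in = 20.990 Tg/yr.
Flux to the adjacent reservoir = ΣF_in − (10.12) = 10.870 Tg/yr.
At steady state the output of the adjacent reservoir equals its input, 10.870 Tg/yr.
τ = M / F = 1064 / 10.870 = 97.88 yr.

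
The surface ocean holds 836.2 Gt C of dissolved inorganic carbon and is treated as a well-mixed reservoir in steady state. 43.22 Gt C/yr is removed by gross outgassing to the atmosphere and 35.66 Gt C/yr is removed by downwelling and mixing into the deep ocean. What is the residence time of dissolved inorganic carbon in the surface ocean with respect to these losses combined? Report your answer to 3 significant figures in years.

Total removal = 43.22 + 35.66 = 78.880 Gt C/yr.
τ = M / ΣF_out = 836.2 / 78.880 = 10.60 yr.

10.6 yr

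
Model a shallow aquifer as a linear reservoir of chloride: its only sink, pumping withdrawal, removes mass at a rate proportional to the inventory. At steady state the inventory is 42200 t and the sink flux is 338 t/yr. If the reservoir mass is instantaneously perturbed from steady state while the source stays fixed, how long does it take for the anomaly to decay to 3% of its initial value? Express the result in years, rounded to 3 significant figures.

For a linear reservoir the anomaly decays as exp(−t/τ) with τ = M/F = 42200/338 = 124.9 yr.
exp(−t/τ) = 0.03 ⇒ t = −τ ln(0.03) = 124.9 × 3.507 = 437.8 yr.

438 yr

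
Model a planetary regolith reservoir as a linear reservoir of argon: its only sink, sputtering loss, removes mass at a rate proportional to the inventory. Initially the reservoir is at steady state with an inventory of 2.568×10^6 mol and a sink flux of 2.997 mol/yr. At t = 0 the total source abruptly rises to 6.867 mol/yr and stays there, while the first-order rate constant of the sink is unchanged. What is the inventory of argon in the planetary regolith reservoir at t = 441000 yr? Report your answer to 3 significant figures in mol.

3.90×10^6 mol

The sink rate constant is k = F₀/M₀ = 2.997/2.568×10^6 = 1.167×10^-6 yr⁻¹.
Solving dM/dt = F₁ − kM with M(0) = M₀ gives M(t) = F₁/k + (M₀ − F₁/k)·e^(−kt).
F₁/k = 6.867/1.167×10^-6 = 5.8840×10^6 mol; kt = 1.167×10^-6 × 441000 = 0.5147, e^(−kt) = 0.5977.
M(441000) = 5.8840×10^6 + (2.568×10^6 − 5.8840×10^6) × 0.5977 = 5.8840×10^6 − 1.982×10^6 = 3.9021×10^6 mol.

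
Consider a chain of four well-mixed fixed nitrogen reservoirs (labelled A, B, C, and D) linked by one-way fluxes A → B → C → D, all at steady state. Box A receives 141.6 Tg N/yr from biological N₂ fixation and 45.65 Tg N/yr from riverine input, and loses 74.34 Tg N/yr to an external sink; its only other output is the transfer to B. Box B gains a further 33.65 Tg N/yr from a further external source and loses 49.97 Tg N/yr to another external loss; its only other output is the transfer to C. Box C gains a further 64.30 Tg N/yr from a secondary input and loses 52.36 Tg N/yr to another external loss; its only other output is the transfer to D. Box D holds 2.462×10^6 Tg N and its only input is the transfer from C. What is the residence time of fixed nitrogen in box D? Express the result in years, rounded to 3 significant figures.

22700 yr

Box A: F(A→B) = (141.6 + 45.65) − 74.34 = 112.91 Tg N/yr.
Box B: F(B→C) = (112.91 + 33.65) − 49.97 = 96.590 Tg N/yr.
Box C: F(C→D) = (96.590 + 64.30) − 52.36 = 108.53 Tg N/yr.
Box D throughput = its input = 108.53 Tg N/yr; τ = 2.462×10^6 / 108.53 = 22680 yr.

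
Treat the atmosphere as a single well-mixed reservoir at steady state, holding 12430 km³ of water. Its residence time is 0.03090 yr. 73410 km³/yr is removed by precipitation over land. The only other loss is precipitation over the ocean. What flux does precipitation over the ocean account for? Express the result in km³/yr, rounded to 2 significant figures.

330000 km³/yr

Total removal F = M/τ = 12430 / 0.03090 = 402300 km³/yr.
Precipitation over the ocean = F − (73410) = 402300 − 73410 = 328900 km³/yr.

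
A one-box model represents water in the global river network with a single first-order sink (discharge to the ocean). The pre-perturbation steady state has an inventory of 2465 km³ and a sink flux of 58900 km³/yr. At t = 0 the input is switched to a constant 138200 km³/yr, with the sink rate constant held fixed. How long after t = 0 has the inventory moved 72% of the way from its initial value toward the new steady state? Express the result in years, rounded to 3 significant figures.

0.0533 yr

τ = M₀/F₀ = 2465/58900 = 0.04185 yr.
The remaining gap fraction is e^(−t/τ); 72% covered ⇒ e^(−t/τ) = 0.280.
t = −τ ln(0.280) = 0.04185 × 1.273 = 0.05327 yr.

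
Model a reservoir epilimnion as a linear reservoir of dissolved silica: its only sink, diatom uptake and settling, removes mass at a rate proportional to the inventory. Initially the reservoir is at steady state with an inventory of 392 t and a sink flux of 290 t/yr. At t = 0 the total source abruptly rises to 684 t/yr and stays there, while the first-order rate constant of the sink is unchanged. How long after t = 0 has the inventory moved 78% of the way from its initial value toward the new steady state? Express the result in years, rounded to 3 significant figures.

2.05 yr

τ = M₀/F₀ = 392/290 = 1.352 yr.
The remaining gap fraction is e^(−t/τ); 78% covered ⇒ e^(−t/τ) = 0.220.
t = −τ ln(0.220) = 1.352 × 1.514 = 2.047 yr.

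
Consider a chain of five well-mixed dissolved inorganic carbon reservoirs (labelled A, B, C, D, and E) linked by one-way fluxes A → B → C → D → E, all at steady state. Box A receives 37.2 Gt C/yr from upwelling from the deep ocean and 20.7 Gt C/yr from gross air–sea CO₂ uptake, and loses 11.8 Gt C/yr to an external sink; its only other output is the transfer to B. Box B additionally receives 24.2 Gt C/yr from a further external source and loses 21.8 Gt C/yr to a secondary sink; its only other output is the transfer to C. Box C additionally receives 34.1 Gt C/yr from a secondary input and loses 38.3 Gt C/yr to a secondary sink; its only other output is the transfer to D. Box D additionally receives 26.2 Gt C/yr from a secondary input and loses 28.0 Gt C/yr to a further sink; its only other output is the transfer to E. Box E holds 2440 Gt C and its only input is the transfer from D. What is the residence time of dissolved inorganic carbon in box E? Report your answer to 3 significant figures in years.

57.4 yr

Box A: F(A→B) = (37.2 + 20.7) − 11.8 = 46.100 Gt C/yr.
Box B: F(B→C) = (46.100 + 24.2) − 21.8 = 48.500 Gt C/yr.
Box C: F(C→D) = (48.500 + 34.1) − 38.3 = 44.300 Gt C/yr.
Box D: F(D→E) = (44.300 + 26.2) − 28.0 = 42.500 Gt C/yr.
Box E throughput = its input = 42.500 Gt C/yr; τ = 2440 / 42.500 = 57.41 yr.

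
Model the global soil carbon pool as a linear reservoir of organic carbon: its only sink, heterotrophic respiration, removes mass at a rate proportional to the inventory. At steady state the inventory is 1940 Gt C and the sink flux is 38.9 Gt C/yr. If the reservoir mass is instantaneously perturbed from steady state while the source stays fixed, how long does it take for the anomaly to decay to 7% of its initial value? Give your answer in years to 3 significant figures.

For a linear reservoir the anomaly decays as exp(−t/τ) with τ = M/F = 1940/38.9 = 49.87 yr.
exp(−t/τ) = 0.07 ⇒ t = −τ ln(0.07) = 49.87 × 2.659 = 132.6 yr.

133 yr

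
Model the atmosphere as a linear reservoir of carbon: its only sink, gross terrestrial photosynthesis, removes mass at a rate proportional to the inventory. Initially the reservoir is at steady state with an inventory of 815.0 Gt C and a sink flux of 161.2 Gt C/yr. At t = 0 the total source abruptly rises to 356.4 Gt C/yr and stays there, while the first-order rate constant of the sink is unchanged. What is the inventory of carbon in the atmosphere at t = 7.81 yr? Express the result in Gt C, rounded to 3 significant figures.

The sink rate constant is k = F₀/M₀ = 161.2/815.0 = 0.1978 yr⁻¹.
Solving dM/dt = F₁ − kM with M(0) = M₀ gives M(t) = F₁/k + (M₀ − F₁/k)·e^(−kt).
F₁/k = 356.4/0.1978 = 1801.9 Gt C; kt = 0.1978 × 7.81 = 1.545, e^(−kt) = 0.2134.
M(7.81) = 1801.9 + (815.0 − 1801.9) × 0.2134 = 1801.9 − 210.6 = 1591.3 Gt C.

1590 Gt C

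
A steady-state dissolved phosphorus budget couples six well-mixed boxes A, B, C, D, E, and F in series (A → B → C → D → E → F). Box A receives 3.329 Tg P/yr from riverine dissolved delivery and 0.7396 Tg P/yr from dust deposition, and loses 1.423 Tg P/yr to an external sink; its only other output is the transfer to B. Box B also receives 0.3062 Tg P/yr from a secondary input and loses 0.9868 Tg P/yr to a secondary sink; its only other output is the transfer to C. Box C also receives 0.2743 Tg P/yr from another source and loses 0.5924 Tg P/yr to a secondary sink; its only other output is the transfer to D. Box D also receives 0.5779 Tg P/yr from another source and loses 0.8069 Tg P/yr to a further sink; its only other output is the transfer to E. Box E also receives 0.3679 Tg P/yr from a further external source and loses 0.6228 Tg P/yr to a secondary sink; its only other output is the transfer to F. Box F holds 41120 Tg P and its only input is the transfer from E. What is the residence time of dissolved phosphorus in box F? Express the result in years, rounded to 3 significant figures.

Box A: F(A→B) = (3.329 + 0.7396) − 1.423 = 2.6456 Tg P/yr.
Box B: F(B→C) = (2.6456 + 0.3062) − 0.9868 = 1.9650 Tg P/yr.
Box C: F(C→D) = (1.9650 + 0.2743) − 0.5924 = 1.6469 Tg P/yr.
Box D: F(D→E) = (1.6469 + 0.5779) − 0.8069 = 1.4179 Tg P/yr.
Box E: F(E→F) = (1.4179 + 0.3679) − 0.6228 = 1.1630 Tg P/yr.
Box F throughput = its input = 1.1630 Tg P/yr; τ = 41120 / 1.1630 = 35360 yr.

35400 yr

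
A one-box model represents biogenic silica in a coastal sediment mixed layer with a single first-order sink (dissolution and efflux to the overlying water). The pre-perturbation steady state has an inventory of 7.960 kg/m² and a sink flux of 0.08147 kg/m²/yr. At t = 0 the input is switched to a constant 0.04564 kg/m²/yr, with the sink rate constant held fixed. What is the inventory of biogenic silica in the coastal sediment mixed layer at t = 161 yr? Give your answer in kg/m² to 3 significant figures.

The sink rate constant is k = F₀/M₀ = 0.08147/7.960 = 0.01023 yr⁻¹.
Solving dM/dt = F₁ − kM with M(0) = M₀ gives M(t) = F₁/k + (M₀ − F₁/k)·e^(−kt).
F₁/k = 0.04564/0.01023 = 4.4592 kg/m²; kt = 0.01023 × 161 = 1.648, e^(−kt) = 0.1925.
M(161) = 4.4592 + (7.960 − 4.4592) × 0.1925 = 4.4592 + 0.6738 = 5.1330 kg/m².

5.13 kg/m²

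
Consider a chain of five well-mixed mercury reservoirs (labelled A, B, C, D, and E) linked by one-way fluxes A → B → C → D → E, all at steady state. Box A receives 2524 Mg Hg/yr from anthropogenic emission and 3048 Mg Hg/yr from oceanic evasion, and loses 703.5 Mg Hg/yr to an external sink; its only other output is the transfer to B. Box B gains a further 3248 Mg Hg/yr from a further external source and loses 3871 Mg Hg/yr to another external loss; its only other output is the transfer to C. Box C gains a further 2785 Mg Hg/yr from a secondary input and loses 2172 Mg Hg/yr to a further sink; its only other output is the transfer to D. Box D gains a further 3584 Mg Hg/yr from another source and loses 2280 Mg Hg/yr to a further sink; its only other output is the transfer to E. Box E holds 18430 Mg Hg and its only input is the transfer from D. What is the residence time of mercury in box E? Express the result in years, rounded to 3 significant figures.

Box A: F(A→B) = (2524 + 3048) − 703.5 = 4868.5 Mg Hg/yr.
Box B: F(B→C) = (4868.5 + 3248) − 3871 = 4245.5 Mg Hg/yr.
Box C: F(C→D) = (4245.5 + 2785) − 2172 = 4858.5 Mg Hg/yr.
Box D: F(D→E) = (4858.5 + 3584) − 2280 = 6162.5 Mg Hg/yr.
Box E throughput = its input = 6162.5 Mg Hg/yr; τ = 18430 / 6162.5 = 2.991 yr.

2.99 yr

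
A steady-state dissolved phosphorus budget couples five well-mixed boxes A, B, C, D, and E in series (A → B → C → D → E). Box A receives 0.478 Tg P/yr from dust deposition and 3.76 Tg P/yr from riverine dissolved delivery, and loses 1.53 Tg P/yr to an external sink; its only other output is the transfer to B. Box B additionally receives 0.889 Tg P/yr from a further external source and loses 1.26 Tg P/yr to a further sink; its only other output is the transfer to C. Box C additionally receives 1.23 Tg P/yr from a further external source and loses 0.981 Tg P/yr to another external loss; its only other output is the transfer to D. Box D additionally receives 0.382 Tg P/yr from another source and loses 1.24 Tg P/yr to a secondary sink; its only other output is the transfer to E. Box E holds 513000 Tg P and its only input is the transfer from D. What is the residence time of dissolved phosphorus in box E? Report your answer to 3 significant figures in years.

297000 yr

Box A: F(A→B) = (0.478 + 3.76) − 1.53 = 2.7080 Tg P/yr.
Box B: F(B→C) = (2.7080 + 0.889) − 1.26 = 2.3370 Tg P/yr.
Box C: F(C→D) = (2.3370 + 1.23) − 0.981 = 2.5860 Tg P/yr.
Box D: F(D→E) = (2.5860 + 0.382) − 1.24 = 1.7280 Tg P/yr.
Box E throughput = its input = 1.7280 Tg P/yr; τ = 513000 / 1.7280 = 296900 yr.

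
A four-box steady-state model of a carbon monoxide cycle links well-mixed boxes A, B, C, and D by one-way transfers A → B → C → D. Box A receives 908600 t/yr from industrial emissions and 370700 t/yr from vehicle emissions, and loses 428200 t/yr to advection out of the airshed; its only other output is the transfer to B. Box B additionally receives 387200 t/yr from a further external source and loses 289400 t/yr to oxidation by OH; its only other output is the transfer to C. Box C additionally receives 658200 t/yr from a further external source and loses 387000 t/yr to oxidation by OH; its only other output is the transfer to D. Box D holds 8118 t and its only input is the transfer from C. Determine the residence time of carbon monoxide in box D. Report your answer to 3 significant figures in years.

0.00665 yr

Box A: F(A→B) = (908600 + 370700) − 428200 = 851100 t/yr.
Box B: F(B→C) = (851100 + 387200) − 289400 = 948900 t/yr.
Box C: F(C→D) = (948900 + 658200) − 387000 = 1.2201×10^6 t/yr.
Box D throughput = its input = 1.2201×10^6 t/yr; τ = 8118 / 1.2201×10^6 = 0.006654 yr.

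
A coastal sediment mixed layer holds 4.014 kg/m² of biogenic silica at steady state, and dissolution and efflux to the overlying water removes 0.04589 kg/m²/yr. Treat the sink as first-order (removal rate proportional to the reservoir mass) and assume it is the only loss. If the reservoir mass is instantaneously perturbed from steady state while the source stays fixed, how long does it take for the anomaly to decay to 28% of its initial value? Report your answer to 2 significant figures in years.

For a linear reservoir the anomaly decays as exp(−t/τ) with τ = M/F = 4.014/0.04589 = 87.47 yr.
exp(−t/τ) = 0.28 ⇒ t = −τ ln(0.28) = 87.47 × 1.273 = 111.3 yr.

110 yr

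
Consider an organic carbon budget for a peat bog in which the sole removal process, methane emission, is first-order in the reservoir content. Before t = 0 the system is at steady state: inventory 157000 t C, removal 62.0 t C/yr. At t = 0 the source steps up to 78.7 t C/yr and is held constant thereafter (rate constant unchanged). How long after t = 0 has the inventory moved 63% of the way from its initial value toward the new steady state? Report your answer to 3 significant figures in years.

2520 yr

τ = M₀/F₀ = 157000/62.0 = 2532 yr.
The remaining gap fraction is e^(−t/τ); 63% covered ⇒ e^(−t/τ) = 0.370.
t = −τ ln(0.370) = 2532 × 0.9943 = 2518 yr.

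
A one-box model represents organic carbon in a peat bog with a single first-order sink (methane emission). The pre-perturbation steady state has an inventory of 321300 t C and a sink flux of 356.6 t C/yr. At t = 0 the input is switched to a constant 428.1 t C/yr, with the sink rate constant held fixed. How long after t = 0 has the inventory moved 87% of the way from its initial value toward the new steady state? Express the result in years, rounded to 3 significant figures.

1840 yr

τ = M₀/F₀ = 321300/356.6 = 901.0 yr.
The remaining gap fraction is e^(−t/τ); 87% covered ⇒ e^(−t/τ) = 0.130.
t = −τ ln(0.130) = 901.0 × 2.040 = 1838 yr.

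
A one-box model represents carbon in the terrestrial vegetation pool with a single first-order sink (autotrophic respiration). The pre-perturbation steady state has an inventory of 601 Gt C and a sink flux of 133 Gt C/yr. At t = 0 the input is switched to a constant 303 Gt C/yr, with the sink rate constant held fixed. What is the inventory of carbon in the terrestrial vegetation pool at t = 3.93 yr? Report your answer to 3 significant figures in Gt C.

1050 Gt C

τ = M₀/F₀ = 601/133 = 4.519 yr; rate constant k = 1/τ.
New steady state M_∞ = F₁/k = F₁·τ = 303 × 4.519 = 1369.2 Gt C.
M(t) = M_∞ + (M₀ − M_∞)·e^(−t/τ); t/τ = 3.93/4.519 = 0.8697, so e^(−t/τ) = 0.4191.
M(t) = 1369.2 − 768.2 × 0.4191 = 1047.3 Gt C.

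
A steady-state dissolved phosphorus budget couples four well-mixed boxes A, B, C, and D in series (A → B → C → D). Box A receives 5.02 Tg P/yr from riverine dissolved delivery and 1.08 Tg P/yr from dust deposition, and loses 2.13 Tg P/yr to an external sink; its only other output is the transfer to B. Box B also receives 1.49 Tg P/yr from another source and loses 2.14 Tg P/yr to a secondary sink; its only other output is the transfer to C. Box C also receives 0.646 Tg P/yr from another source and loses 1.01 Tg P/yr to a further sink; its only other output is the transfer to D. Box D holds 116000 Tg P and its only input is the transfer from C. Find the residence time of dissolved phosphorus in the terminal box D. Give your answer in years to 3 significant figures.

39200 yr

Box A: F(A→B) = (5.02 + 1.08) − 2.13 = 3.9700 Tg P/yr.
Box B: F(B→C) = (3.9700 + 1.49) − 2.14 = 3.3200 Tg P/yr.
Box C: F(C→D) = (3.3200 + 0.646) − 1.01 = 2.9560 Tg P/yr.
Box D throughput = its input = 2.9560 Tg P/yr; τ = 116000 / 2.9560 = 39240 yr.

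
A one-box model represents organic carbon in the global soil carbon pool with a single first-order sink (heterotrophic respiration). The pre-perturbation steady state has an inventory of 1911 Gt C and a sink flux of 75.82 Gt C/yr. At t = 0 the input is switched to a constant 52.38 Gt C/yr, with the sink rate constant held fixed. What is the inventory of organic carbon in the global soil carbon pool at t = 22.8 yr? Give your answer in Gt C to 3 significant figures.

1560 Gt C

Residence time τ = M₀/F₀ = 25.20 yr. The eventual steady state is M_∞ = M₀·(F₁/F₀) = 1911 × 52.38/75.82 = 1320.2 Gt C.
The anomaly ΔM(t) = M(t) − M_∞ decays as ΔM₀·e^(−t/τ) with ΔM₀ = 1911 − 1320.2 = 590.8 Gt C.
At t = 22.8 yr, e^(−t/τ) = e^(−0.9046) = 0.4047, so ΔM = 239.1 Gt C and M = 1320.2 + 239.1 = 1559.3 Gt C.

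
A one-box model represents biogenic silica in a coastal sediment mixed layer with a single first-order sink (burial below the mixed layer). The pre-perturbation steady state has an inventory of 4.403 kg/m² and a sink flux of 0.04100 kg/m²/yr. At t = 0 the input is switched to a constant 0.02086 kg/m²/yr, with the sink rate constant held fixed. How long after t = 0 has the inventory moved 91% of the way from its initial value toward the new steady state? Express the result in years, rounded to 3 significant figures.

259 yr

τ = M₀/F₀ = 4.403/0.04100 = 107.4 yr.
The remaining gap fraction is e^(−t/τ); 91% covered ⇒ e^(−t/τ) = 0.0900.
t = −τ ln(0.0900) = 107.4 × 2.408 = 258.6 yr.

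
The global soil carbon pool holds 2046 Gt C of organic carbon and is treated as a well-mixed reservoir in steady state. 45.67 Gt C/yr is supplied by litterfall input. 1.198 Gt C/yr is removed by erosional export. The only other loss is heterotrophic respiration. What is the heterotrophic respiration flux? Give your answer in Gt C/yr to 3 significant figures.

44.5 Gt C/yr

At steady state ΣF_in = ΣF_out.
ΣF_in = 45.670 Gt C/yr.
Heterotrophic respiration flux = ΣF_in − (1.198) = 45.670 − 1.198 = 44.47 Gt C/yr.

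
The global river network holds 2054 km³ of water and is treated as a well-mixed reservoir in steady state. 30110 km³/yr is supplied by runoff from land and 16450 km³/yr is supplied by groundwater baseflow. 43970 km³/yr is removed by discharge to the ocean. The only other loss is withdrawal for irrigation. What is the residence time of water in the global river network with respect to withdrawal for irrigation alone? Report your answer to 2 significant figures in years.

At steady state ΣF_in = ΣF_out.
ΣF_in = 30110 + 16450 = 46560 km³/yr.
Withdrawal for irrigation flux = ΣF_in − (43970) = 46560 − 43970 = 2590 km³/yr.
τ = M / F = 2054 / 2590 = 0.7931 yr.

0.79 yr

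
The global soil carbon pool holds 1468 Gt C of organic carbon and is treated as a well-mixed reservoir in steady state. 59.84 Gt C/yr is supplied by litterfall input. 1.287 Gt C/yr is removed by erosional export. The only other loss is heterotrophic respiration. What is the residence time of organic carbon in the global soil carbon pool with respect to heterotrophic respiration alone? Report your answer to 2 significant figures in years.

25 yr

At steady state ΣF_in = ΣF_out.
ΣF_in = 59.840 Gt C/yr.
Heterotrophic respiration flux = ΣF_in − (1.287) = 59.840 − 1.287 = 58.55 Gt C/yr.
τ = M / F = 1468 / 58.55 = 25.07 yr.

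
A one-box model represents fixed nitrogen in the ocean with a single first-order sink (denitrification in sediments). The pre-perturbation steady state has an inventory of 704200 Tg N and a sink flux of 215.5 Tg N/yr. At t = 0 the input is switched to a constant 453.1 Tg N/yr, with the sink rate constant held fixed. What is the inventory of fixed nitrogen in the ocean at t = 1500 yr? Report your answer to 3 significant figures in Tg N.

990000 Tg N

The sink rate constant is k = F₀/M₀ = 215.5/704200 = 0.0003060 yr⁻¹.
Solving dM/dt = F₁ − kM with M(0) = M₀ gives M(t) = F₁/k + (M₀ − F₁/k)·e^(−kt).
F₁/k = 453.1/0.0003060 = 1.4806×10^6 Tg N; kt = 0.0003060 × 1500 = 0.4590, e^(−kt) = 0.6319.
M(1500) = 1.4806×10^6 + (704200 − 1.4806×10^6) × 0.6319 = 1.4806×10^6 − 490600 = 990000 Tg N.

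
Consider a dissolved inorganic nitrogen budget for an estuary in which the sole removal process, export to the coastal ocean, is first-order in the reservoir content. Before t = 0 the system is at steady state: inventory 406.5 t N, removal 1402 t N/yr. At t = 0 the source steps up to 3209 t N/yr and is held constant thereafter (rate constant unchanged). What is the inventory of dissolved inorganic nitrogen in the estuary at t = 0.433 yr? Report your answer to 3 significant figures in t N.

813 t N

The sink rate constant is k = F₀/M₀ = 1402/406.5 = 3.449 yr⁻¹.
Solving dM/dt = F₁ − kM with M(0) = M₀ gives M(t) = F₁/k + (M₀ − F₁/k)·e^(−kt).
F₁/k = 3209/3.449 = 930.43 t N; kt = 3.449 × 0.433 = 1.493, e^(−kt) = 0.2246.
M(0.433) = 930.43 + (406.5 − 930.43) × 0.2246 = 930.43 − 117.7 = 812.75 t N.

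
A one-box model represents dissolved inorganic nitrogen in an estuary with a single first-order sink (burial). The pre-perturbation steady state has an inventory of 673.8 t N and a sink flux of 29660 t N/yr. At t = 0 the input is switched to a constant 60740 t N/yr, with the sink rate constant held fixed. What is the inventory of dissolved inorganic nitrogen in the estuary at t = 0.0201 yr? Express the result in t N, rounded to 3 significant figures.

τ = M₀/F₀ = 673.8/29660 = 0.02272 yr; rate constant k = 1/τ.
New steady state M_∞ = F₁/k = F₁·τ = 60740 × 0.02272 = 1379.9 t N.
M(t) = M_∞ + (M₀ − M_∞)·e^(−t/τ); t/τ = 0.0201/0.02272 = 0.8848, so e^(−t/τ) = 0.4128.
M(t) = 1379.9 − 706.1 × 0.4128 = 1088.4 t N.

1090 t N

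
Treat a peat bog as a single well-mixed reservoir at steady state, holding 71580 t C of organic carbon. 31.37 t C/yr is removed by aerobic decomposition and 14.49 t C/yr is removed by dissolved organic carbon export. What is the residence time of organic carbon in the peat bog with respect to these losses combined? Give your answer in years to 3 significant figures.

Total removal = 31.37 + 14.49 = 45.860 t C/yr.
τ = M / ΣF_out = 71580 / 45.860 = 1561 yr.

1560 yr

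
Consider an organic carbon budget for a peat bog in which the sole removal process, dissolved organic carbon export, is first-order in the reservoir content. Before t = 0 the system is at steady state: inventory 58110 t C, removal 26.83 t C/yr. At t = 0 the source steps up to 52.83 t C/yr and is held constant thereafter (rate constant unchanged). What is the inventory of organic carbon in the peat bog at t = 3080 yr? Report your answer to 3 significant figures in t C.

Residence time τ = M₀/F₀ = 2166 yr. The eventual steady state is M_∞ = M₀·(F₁/F₀) = 58110 × 52.83/26.83 = 114420 t C.
The anomaly ΔM(t) = M(t) − M_∞ decays as ΔM₀·e^(−t/τ) with ΔM₀ = 58110 − 114420 = −56310 t C.
At t = 3080 yr, e^(−t/τ) = e^(−1.422) = 0.2412, so ΔM = −13580 t C and M = 114420 − 13580 = 100840 t C.

101000 t C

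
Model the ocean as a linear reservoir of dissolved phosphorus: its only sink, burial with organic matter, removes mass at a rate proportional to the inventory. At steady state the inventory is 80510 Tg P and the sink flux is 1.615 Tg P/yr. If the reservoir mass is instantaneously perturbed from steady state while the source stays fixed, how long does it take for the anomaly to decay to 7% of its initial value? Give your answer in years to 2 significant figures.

130000 yr

For a linear reservoir the anomaly decays as exp(−t/τ) with τ = M/F = 80510/1.615 = 49850 yr.
exp(−t/τ) = 0.07 ⇒ t = −τ ln(0.07) = 49850 × 2.659 = 132600 yr.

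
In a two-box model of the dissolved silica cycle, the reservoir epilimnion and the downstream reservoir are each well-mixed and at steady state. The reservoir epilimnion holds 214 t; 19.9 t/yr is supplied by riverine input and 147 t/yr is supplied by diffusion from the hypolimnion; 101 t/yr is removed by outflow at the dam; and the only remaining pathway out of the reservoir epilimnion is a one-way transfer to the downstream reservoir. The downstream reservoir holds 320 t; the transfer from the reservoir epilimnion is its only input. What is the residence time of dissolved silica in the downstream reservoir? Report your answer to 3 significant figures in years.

4.86 yr

Balance the reservoir epilimnion: ΣF_in = 19.9 + 147 = 166.90 t/yr.
Transfer to the downstream reservoir = ΣF_in − (101) = 65.900 t/yr.
At steady state the output of the downstream reservoir equals its input, 65.900 t/yr.
τ = M / F = 320 / 65.900 = 4.856 yr.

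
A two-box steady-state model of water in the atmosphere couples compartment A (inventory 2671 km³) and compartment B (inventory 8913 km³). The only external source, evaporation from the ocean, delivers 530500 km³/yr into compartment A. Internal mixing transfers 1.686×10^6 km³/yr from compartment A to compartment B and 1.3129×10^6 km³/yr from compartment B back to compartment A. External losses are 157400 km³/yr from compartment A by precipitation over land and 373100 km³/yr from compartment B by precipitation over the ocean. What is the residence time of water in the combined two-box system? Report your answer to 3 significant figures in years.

0.0218 yr

Treat the two boxes together as one reservoir: the mixing fluxes between them are internal recycling, so τ = ΣM / Σ(external losses).
M_total = 2671 + 8913 = 11584 km³.
ΣF_external_out = 157400 + 373100 = 530500 km³/yr.
τ = M_total / ΣF_ext = 11584 / 530500 = 0.02184 yr.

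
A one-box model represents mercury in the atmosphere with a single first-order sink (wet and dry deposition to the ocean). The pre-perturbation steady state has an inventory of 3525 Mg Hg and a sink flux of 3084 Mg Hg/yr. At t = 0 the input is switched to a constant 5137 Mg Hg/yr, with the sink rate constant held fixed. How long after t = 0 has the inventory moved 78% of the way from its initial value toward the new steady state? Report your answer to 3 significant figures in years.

1.73 yr

τ = M₀/F₀ = 3525/3084 = 1.143 yr.
The remaining gap fraction is e^(−t/τ); 78% covered ⇒ e^(−t/τ) = 0.220.
t = −τ ln(0.220) = 1.143 × 1.514 = 1.731 yr.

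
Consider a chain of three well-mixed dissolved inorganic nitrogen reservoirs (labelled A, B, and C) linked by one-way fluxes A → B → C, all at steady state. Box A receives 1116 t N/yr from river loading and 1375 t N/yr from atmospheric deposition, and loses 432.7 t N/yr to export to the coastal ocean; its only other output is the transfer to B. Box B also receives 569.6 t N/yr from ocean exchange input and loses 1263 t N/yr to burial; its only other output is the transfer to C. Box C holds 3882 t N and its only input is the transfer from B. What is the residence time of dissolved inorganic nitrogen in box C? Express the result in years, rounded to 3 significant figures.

Box A: F(A→B) = (1116 + 1375) − 432.7 = 2058.3 t N/yr.
Box B: F(B→C) = (2058.3 + 569.6) − 1263 = 1364.9 t N/yr.
Box C throughput = its input = 1364.9 t N/yr; τ = 3882 / 1364.9 = 2.844 yr.

2.84 yr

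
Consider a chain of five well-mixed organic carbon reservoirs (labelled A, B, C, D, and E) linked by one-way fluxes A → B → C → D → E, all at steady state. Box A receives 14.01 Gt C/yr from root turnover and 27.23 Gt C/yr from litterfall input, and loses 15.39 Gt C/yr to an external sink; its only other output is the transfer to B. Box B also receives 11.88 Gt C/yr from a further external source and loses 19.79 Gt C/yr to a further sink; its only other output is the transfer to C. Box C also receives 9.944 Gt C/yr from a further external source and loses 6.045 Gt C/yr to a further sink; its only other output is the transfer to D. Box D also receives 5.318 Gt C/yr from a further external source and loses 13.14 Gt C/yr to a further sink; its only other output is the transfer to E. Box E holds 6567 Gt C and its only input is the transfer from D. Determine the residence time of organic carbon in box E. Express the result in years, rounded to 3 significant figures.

469 yr

Box A: F(A→B) = (14.01 + 27.23) − 15.39 = 25.850 Gt C/yr.
Box B: F(B→C) = (25.850 + 11.88) − 19.79 = 17.940 Gt C/yr.
Box C: F(C→D) = (17.940 + 9.944) − 6.045 = 21.839 Gt C/yr.
Box D: F(D→E) = (21.839 + 5.318) − 13.14 = 14.017 Gt C/yr.
Box E throughput = its input = 14.017 Gt C/yr; τ = 6567 / 14.017 = 468.5 yr.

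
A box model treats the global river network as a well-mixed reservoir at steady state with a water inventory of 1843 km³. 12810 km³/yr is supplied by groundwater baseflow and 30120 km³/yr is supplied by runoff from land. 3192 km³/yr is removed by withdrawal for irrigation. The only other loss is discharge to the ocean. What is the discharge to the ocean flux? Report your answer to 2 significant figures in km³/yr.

At steady state ΣF_in = ΣF_out.
ΣF_in = 12810 + 30120 = 42930 km³/yr.
Discharge to the ocean flux = ΣF_in − (3192) = 42930 − 3192 = 39740 km³/yr.

40000 km³/yr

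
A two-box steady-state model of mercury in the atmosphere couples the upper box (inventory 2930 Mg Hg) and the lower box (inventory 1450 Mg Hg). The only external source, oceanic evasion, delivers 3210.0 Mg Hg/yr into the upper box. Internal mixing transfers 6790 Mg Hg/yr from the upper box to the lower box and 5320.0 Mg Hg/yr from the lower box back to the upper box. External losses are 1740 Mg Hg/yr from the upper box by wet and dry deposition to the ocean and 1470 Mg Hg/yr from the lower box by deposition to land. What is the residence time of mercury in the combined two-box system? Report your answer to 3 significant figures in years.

1.36 yr

For the system as a whole, the A↔B exchange is internal and contributes nothing to the throughput; only the external sinks remove mass.
M_total = 2930 + 1450 = 4380.0 Mg Hg.
ΣF_external_out = 1740 + 1470 = 3210.0 Mg Hg/yr.
τ = M_total / ΣF_ext = 4380.0 / 3210.0 = 1.364 yr.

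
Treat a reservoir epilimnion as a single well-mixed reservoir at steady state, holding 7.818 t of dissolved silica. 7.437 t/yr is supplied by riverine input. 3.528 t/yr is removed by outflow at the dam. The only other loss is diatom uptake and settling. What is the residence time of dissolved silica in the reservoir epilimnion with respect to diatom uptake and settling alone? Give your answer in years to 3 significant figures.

At steady state ΣF_in = ΣF_out.
ΣF_in = 7.4370 t/yr.
Diatom uptake and settling flux = ΣF_in − (3.528) = 7.4370 − 3.528 = 3.909 t/yr.
τ = M / F = 7.818 / 3.909 = 2.000 yr.

2.00 yr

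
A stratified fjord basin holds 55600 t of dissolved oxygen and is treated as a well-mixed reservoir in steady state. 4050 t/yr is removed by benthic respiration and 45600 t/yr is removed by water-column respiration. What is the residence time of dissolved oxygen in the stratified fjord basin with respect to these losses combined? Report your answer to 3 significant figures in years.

Total removal = 4050 + 45600 = 49650 t/yr.
τ = M / ΣF_out = 55600 / 49650 = 1.120 yr.

1.12 yr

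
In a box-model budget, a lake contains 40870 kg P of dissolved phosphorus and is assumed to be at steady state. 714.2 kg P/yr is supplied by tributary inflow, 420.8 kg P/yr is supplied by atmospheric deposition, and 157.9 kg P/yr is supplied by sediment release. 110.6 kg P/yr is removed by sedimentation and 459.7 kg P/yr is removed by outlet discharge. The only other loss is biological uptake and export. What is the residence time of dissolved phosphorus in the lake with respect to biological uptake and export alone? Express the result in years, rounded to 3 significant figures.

At steady state ΣF_in = ΣF_out.
ΣF_in = 714.2 + 420.8 + 157.9 = 1292.9 kg P/yr.
Biological uptake and export flux = ΣF_in − (110.6 + 459.7) = 1292.9 − 570.3 = 722.6 kg P/yr.
τ = M / F = 40870 / 722.6 = 56.56 yr.

56.6 yr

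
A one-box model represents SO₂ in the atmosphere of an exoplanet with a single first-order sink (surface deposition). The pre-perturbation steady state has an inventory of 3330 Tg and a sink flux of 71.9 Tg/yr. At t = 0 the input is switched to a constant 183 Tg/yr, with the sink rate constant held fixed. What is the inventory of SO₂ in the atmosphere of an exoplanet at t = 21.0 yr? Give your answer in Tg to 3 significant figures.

The sink rate constant is k = F₀/M₀ = 71.9/3330 = 0.02159 yr⁻¹.
Solving dM/dt = F₁ − kM with M(0) = M₀ gives M(t) = F₁/k + (M₀ − F₁/k)·e^(−kt).
F₁/k = 183/0.02159 = 8475.5 Tg; kt = 0.02159 × 21.0 = 0.4534, e^(−kt) = 0.6354.
M(21.0) = 8475.5 + (3330 − 8475.5) × 0.6354 = 8475.5 − 3270 = 5205.8 Tg.

5210 Tg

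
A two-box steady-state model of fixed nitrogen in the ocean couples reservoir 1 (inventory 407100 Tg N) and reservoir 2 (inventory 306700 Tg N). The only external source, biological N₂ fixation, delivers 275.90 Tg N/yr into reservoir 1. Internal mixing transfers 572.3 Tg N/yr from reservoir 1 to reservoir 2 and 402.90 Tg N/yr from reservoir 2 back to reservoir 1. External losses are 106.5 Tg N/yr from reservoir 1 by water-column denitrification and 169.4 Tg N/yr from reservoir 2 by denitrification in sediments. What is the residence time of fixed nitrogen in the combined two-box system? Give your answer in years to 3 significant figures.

Residence time in the combined system uses the total inventory and the total *external* removal — internal exchanges between the two boxes cancel.
M_total = 407100 + 306700 = 713800 Tg N.
ΣF_external_out = 106.5 + 169.4 = 275.90 Tg N/yr.
τ = M_total / ΣF_ext = 713800 / 275.90 = 2587 yr.

2590 yr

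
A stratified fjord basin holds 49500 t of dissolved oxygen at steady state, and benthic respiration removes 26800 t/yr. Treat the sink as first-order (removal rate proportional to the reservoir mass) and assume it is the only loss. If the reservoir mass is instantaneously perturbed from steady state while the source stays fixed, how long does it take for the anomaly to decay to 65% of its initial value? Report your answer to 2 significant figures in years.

0.80 yr

For a linear reservoir the anomaly decays as exp(−t/τ) with τ = M/F = 49500/26800 = 1.847 yr.
exp(−t/τ) = 0.65 ⇒ t = −τ ln(0.65) = 1.847 × 0.4308 = 0.7957 yr.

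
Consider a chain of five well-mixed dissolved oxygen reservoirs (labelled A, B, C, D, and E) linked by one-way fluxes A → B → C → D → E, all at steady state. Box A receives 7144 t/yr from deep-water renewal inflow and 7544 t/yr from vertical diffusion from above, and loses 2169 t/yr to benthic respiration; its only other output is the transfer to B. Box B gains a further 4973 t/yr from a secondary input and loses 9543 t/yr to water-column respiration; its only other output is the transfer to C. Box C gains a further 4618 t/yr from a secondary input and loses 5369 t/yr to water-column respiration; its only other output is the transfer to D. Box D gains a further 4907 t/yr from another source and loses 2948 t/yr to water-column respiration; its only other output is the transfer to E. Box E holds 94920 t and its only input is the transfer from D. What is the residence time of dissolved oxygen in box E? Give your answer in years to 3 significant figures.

Box A: F(A→B) = (7144 + 7544) − 2169 = 12519 t/yr.
Box B: F(B→C) = (12519 + 4973) − 9543 = 7949.0 t/yr.
Box C: F(C→D) = (7949.0 + 4618) − 5369 = 7198.0 t/yr.
Box D: F(D→E) = (7198.0 + 4907) − 2948 = 9157.0 t/yr.
Box E throughput = its input = 9157.0 t/yr; τ = 94920 / 9157.0 = 10.37 yr.

10.4 yr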